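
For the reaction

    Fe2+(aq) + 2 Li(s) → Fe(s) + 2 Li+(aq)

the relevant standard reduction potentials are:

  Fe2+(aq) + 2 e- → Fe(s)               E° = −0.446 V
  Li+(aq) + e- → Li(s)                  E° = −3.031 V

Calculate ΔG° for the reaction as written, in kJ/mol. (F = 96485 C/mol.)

−499 kJ/mol

In the reaction as written Fe2+(aq) is reduced, so the Fe²⁺/Fe couple is the cathode and Li⁺/Li is the anode.
E°cell = −0.446 − (−3.031) = +2.585 V; balancing electrons gives n = 2.
ΔG° = −nFE°cell = −(2)(96485)(+2.585) J/mol = −499 kJ/mol.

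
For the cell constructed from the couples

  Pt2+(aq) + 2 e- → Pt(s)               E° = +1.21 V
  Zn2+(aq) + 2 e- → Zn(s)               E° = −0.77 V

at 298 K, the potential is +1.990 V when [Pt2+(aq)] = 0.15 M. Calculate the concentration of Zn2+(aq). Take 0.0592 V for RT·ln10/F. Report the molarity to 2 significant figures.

The Pt²⁺/Pt couple has the larger reduction potential, so it is the cathode: E°cell = +1.21 − (−0.77) = +1.98 V and n = 2.
From the Nernst equation, log Q = n(E° − E)/0.0592 = 2·(+1.98 − (+1.990))/0.0592 = −0.338.
Balancing electrons gives Pt2+(aq) + Zn(s) → Pt(s) + Zn2+(aq); thus Q = [Zn2+(aq)] / [Pt2+(aq)].
Substituting the known concentrations and solving, log [Zn2+(aq)] = −1.162 and [Zn2+(aq)] = 0.069 M.

0.069 M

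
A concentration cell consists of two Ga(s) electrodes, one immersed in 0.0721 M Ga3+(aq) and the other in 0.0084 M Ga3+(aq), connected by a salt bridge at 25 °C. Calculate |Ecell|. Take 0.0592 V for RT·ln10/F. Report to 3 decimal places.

0.018 V

For a concentration cell E°cell = 0, since both electrodes use the same couple.
The compartment with the higher Ga3+(aq) concentration (0.0721 M) acts as the cathode; ions are reduced there and produced at the dilute (0.0084 M) anode.
With n = 3, Ecell = −(0.0592/3)·log([dilute]/[conc]) = −(0.0592/3)·log(0.0084/0.0721) = +0.018 V.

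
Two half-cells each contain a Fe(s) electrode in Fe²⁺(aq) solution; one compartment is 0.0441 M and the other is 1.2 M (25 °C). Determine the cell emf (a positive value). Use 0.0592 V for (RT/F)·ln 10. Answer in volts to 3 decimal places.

0.042 V

For a concentration cell E°cell = 0, since both electrodes use the same couple.
The compartment with the higher Fe²⁺(aq) concentration (1.2 M) acts as the cathode; ions are reduced there and produced at the dilute (0.0441 M) anode.
With n = 2, Ecell = −(0.0592/2)·log([dilute]/[conc]) = −(0.0592/2)·log(0.0441/1.2) = +0.042 V.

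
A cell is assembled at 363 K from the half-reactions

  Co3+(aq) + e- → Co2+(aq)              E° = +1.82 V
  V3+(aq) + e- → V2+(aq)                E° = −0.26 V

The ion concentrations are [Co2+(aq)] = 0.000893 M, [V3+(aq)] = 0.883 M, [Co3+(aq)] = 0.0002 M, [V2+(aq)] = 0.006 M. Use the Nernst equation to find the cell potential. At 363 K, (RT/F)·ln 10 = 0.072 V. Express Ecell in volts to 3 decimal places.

+1.877 V

The Co³⁺/Co²⁺ couple has the more positive E°, so it is the cathode; V³⁺/V²⁺ is the anode.
E°cell = +1.82 − (−0.26) = +2.08 V, with n = 1 electron transferred.
The balanced reaction is Co3+(aq) + V2+(aq) → Co2+(aq) + V3+(aq), so Q = ([Co2+(aq)]·[V3+(aq)]) / ([Co3+(aq)]·[V2+(aq)]) = 657 and log Q = 2.818.
E = E° − (0.072/n)·log Q = +2.08 − (0.072/1)(2.818) = +1.877 V.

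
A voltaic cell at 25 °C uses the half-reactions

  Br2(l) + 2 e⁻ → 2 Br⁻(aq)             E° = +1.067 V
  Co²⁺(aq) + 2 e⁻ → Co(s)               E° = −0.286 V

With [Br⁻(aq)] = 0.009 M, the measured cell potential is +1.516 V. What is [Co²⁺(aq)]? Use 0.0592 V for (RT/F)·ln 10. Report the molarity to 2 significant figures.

0.038 M

With Br₂/Br⁻ at the cathode and Co²⁺/Co at the anode, E°cell = +1.067 − (−0.286) = +1.353 V (n = 2).
Rearranging E = E° − (0.0592/n)·log Q gives log Q = 2(+1.353 − (+1.516))/0.0592 = −5.507.
Balancing electrons gives Br2(l) + Co(s) → 2 Br⁻(aq) + Co²⁺(aq); thus Q = [Br⁻(aq)]^2·[Co²⁺(aq)].
Solving for the unknown gives log [Co²⁺(aq)] = −1.415, so [Co²⁺(aq)] ≈ 0.038 M.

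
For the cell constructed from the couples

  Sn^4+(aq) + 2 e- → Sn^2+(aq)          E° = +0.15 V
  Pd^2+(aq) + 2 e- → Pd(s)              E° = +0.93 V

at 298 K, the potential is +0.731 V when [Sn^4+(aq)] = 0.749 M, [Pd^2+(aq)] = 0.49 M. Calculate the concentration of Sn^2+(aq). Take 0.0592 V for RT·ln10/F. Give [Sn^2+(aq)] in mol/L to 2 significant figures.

0.034 M

The Pd²⁺/Pd couple has the larger reduction potential, so it is the cathode: E°cell = +0.93 − (+0.15) = +0.78 V and n = 2.
Since E = E° − (0.0592/n)·log Q, log Q = n(E° − E)/0.0592 = 1.655.
Balancing electrons gives Pd^2+(aq) + Sn^2+(aq) → Pd(s) + Sn^4+(aq); thus Q = [Sn^4+(aq)] / ([Pd^2+(aq)]·[Sn^2+(aq)]).
Isolating [Sn^2+(aq)] in Q = 10^{1.655} yields log [Sn^2+(aq)] = −1.471, i.e. 0.034 M.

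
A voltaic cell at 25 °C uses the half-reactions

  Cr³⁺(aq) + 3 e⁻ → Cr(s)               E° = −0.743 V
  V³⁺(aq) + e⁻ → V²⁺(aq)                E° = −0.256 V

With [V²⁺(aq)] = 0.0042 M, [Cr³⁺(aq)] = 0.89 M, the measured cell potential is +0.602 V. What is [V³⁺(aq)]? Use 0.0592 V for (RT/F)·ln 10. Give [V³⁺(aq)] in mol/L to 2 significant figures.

The V³⁺/V²⁺ couple has the larger reduction potential, so it is the cathode: E°cell = −0.256 − (−0.743) = +0.487 V and n = 3.
Rearranging E = E° − (0.0592/n)·log Q gives log Q = 3(+0.487 − (+0.602))/0.0592 = −5.828.
For 3 V³⁺(aq) + Cr(s) → 3 V²⁺(aq) + Cr³⁺(aq), the reaction quotient is Q = ([V²⁺(aq)]^3·[Cr³⁺(aq)]) / [V³⁺(aq)]^3.
Substituting the known concentrations and solving, log [V³⁺(aq)] = −0.451 and [V³⁺(aq)] = 0.35 M.

0.35 M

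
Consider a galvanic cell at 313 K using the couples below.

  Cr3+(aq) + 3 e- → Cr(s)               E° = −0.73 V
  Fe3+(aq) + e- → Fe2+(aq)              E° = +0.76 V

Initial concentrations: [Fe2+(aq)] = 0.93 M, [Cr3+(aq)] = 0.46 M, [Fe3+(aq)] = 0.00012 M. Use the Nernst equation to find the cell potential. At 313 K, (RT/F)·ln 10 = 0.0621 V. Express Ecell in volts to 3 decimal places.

Since E°(Fe³⁺/Fe²⁺) > E°(Cr³⁺/Cr), Fe³⁺/Fe²⁺ serves as the cathode.
E°cell = +0.76 − (−0.73) = +1.49 V, with n = 3 electrons transferred.
Balancing gives 3 Fe3+(aq) + Cr(s) → 3 Fe2+(aq) + Cr3+(aq); hence Q = ([Fe2+(aq)]^3·[Cr3+(aq)]) / [Fe3+(aq)]^3 = 2.14×10^11 (log Q = 11.331).
Applying E = E° − (RT ln10/nF)·log Q gives +1.49 − (0.0621/3)(11.331) = +1.255 V.

+1.255 V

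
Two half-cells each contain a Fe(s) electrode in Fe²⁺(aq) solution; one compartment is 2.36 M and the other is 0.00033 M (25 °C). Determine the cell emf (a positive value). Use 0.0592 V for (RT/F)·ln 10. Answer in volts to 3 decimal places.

0.114 V

For a concentration cell E°cell = 0, since both electrodes use the same couple.
The compartment with the higher Fe²⁺(aq) concentration (2.36 M) acts as the cathode; ions are reduced there and produced at the dilute (0.00033 M) anode.
With n = 2, Ecell = −(0.0592/2)·log([dilute]/[conc]) = −(0.0592/2)·log(0.00033/2.36) = +0.114 V.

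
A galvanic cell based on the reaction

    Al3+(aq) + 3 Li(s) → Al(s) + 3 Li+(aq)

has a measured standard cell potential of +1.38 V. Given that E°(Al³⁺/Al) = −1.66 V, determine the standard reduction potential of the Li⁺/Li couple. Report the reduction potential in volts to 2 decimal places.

−3.04 V

In the reaction as written the Al³⁺/Al couple is reduced (cathode) and Li⁺/Li is oxidized (anode), so E°cell = E°(Al³⁺/Al) − E°(Li⁺/Li).
E°(Li⁺/Li) = E°(cathode) − E°cell = −1.66 − (+1.38) = −3.04 V.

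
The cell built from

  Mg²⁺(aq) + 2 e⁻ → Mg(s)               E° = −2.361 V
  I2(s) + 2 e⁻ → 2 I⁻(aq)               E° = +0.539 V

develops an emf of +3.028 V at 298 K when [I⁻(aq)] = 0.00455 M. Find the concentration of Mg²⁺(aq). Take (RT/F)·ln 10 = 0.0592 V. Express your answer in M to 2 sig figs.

With I₂/I⁻ at the cathode and Mg²⁺/Mg at the anode, E°cell = +0.539 − (−2.361) = +2.900 V (n = 2).
Since E = E° − (0.0592/n)·log Q, log Q = n(E° − E)/0.0592 = −4.324.
For I2(s) + Mg(s) → 2 I⁻(aq) + Mg²⁺(aq), the reaction quotient is Q = [I⁻(aq)]^2·[Mg²⁺(aq)].
Substituting the known concentrations and solving, log [Mg²⁺(aq)] = 0.360 and [Mg²⁺(aq)] = 2.3 M.

2.3 M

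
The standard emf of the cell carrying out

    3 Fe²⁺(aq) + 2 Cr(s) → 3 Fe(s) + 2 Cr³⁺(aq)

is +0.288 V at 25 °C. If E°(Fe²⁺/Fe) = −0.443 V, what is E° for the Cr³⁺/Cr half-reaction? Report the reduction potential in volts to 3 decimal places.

In the reaction as written the Fe²⁺/Fe couple is reduced (cathode) and Cr³⁺/Cr is oxidized (anode), so E°cell = E°(Fe²⁺/Fe) − E°(Cr³⁺/Cr).
E°(Cr³⁺/Cr) = E°(cathode) − E°cell = −0.443 − (+0.288) = −0.731 V.

−0.731 V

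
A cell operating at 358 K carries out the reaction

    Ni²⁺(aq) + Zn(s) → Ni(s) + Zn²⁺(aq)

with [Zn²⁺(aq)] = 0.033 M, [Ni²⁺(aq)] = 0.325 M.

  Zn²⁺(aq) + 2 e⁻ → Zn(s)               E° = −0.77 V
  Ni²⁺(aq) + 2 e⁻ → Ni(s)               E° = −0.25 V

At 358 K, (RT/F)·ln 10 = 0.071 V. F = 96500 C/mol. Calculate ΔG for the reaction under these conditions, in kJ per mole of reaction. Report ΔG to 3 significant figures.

The standard cell potential is −0.25 − (−0.77) = +0.52 V, with n = 2 electrons in the balanced equation.
The reaction quotient is [Zn²⁺(aq)] / [Ni²⁺(aq)] = 0.102; by Nernst, E = +0.52 − (0.071/2)(−0.993) = +0.5553 V.
Then ΔG = −nFE = −2 × 96500 × +0.5553 J/mol = −107 kJ/mol.

−107 kJ/mol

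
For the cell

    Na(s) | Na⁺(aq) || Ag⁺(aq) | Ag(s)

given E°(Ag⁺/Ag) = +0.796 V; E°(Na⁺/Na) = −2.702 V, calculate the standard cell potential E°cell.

+3.498 V

By convention the left-hand electrode in cell notation is the anode (oxidation) and the right-hand electrode is the cathode (reduction).
E°cell = E°(right) − E°(left) = +0.796 − (−2.702) = +3.498 V.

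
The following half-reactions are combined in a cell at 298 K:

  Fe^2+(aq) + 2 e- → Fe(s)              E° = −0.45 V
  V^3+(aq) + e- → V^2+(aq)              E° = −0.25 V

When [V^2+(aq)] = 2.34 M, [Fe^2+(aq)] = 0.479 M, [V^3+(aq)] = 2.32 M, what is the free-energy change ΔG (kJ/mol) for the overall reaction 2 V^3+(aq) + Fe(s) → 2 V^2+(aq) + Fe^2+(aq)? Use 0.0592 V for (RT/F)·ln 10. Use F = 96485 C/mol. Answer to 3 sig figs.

The standard cell potential is −0.25 − (−0.45) = +0.20 V, with n = 2 electrons in the balanced equation.
The reaction quotient is ([V^2+(aq)]^2·[Fe^2+(aq)]) / [V^3+(aq)]^2 = 0.487; by Nernst, E = +0.20 − (0.0592/2)(−0.312) = +0.2092 V.
ΔG = −nFE = −(2)(96485)(+0.2092) J/mol = −40.4 kJ/mol.

−40.4 kJ/mol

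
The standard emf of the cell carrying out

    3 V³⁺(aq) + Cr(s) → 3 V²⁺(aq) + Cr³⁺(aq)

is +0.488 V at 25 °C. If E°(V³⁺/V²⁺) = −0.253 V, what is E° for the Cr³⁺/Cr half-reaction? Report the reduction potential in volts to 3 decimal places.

In the reaction as written the V³⁺/V²⁺ couple is reduced (cathode) and Cr³⁺/Cr is oxidized (anode), so E°cell = E°(V³⁺/V²⁺) − E°(Cr³⁺/Cr).
E°(Cr³⁺/Cr) = E°(cathode) − E°cell = −0.253 − (+0.488) = −0.741 V.

−0.741 V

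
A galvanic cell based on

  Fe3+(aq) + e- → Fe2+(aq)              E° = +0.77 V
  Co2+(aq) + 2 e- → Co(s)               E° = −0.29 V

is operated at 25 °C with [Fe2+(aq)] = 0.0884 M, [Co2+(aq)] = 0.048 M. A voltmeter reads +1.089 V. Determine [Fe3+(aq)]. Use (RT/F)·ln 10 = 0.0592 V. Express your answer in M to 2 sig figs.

0.060 M

With Fe³⁺/Fe²⁺ at the cathode and Co²⁺/Co at the anode, E°cell = +0.77 − (−0.29) = +1.06 V (n = 2).
Since E = E° − (0.0592/n)·log Q, log Q = n(E° − E)/0.0592 = −0.980.
For 2 Fe3+(aq) + Co(s) → 2 Fe2+(aq) + Co2+(aq), the reaction quotient is Q = ([Fe2+(aq)]^2·[Co2+(aq)]) / [Fe3+(aq)]^2.
Isolating [Fe3+(aq)] in Q = 10^{−0.980} yields log [Fe3+(aq)] = −1.223, i.e. 0.060 M.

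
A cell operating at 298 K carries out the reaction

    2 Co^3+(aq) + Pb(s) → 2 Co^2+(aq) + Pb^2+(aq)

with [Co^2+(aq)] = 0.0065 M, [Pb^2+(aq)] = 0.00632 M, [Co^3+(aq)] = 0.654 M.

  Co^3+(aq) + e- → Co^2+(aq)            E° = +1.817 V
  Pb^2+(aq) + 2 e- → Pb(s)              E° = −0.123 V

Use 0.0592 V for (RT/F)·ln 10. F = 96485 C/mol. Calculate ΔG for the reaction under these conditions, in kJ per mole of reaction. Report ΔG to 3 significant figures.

With Co³⁺/Co²⁺ reduced at the cathode, E°cell = +1.817 − (−0.123) = +1.940 V and n = 2.
Here Q = ([Co^2+(aq)]^2·[Pb^2+(aq)]) / [Co^3+(aq)]^2 = 6.24×10^−7 (log Q = −6.205), giving E = +1.940 − (0.0592/2)·(−6.205) = +2.1237 V.
Finally ΔG = −nFE = −(2)(96485 C/mol)(+2.1237 V) = −410 kJ/mol.

−410 kJ/mol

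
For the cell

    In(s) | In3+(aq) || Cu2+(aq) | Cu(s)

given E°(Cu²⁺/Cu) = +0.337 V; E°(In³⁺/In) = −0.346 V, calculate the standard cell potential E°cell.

+0.683 V

By convention the left-hand electrode in cell notation is the anode (oxidation) and the right-hand electrode is the cathode (reduction).
E°cell = E°(right) − E°(left) = +0.337 − (−0.346) = +0.683 V.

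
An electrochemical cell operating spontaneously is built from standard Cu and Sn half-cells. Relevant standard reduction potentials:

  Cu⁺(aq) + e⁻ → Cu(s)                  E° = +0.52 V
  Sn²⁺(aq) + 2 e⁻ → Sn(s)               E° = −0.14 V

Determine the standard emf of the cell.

+0.66 V

The Cu⁺/Cu couple has the higher E°, so Cu ion is reduced (cathode) and Sn is oxidized (anode).
E°cell = E°(cathode) − E°(anode) = +0.52 − (−0.14) = +0.66 V.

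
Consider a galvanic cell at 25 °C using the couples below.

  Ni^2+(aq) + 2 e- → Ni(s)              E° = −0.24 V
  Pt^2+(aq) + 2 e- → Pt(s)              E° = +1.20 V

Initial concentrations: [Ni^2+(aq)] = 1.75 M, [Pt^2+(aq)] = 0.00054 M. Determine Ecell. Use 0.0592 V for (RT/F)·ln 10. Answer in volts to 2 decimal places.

The Pt²⁺/Pt couple has the more positive E°, so it is the cathode; Ni²⁺/Ni is the anode.
E°cell = E°cat − E°an = +1.20 − (−0.24) = +1.44 V; n = 2.
For the overall reaction Pt^2+(aq) + Ni(s) → Pt(s) + Ni^2+(aq), Q = [Ni^2+(aq)] / [Pt^2+(aq)] = 3.24×10^3, giving log Q = 3.511.
E = E° − (0.0592/n)·log Q = +1.44 − (0.0592/2)(3.511) = +1.34 V.

+1.34 V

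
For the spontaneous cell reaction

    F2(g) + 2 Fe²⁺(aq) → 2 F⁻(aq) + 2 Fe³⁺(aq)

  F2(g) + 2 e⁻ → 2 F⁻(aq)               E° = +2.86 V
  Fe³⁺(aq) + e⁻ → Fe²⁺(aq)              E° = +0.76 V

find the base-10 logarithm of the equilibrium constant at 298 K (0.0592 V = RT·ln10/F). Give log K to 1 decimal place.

The F₂/F⁻ couple is reduced (cathode); E°cell = +2.86 − (+0.76) = +2.10 V with n = 2.
At equilibrium E = 0, so log K = nE°cell / 0.0592 = (2)(+2.10) / 0.0592 = 70.9.

log K = 70.9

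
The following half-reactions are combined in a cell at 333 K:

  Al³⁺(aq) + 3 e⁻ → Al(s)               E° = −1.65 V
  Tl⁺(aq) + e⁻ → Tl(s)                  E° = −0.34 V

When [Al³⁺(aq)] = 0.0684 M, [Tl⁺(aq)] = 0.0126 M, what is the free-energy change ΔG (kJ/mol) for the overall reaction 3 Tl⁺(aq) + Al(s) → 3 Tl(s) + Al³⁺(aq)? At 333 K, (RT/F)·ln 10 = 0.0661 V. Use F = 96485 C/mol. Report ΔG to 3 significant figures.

−350 kJ/mol

The standard cell potential is −0.34 − (−1.65) = +1.31 V, with n = 3 electrons in the balanced equation.
Q = [Al³⁺(aq)] / [Tl⁺(aq)]^3 = 3.42×10^4, so log Q = 4.534 and E = +1.31 − (0.0661/3)(4.534) = +1.2101 V.
Finally ΔG = −nFE = −(3)(96485 C/mol)(+1.2101 V) = −350 kJ/mol.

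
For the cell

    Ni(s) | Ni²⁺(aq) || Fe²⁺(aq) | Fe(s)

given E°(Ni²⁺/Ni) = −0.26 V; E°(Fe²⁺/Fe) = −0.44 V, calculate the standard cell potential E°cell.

−0.18 V

By convention the left-hand electrode in cell notation is the anode (oxidation) and the right-hand electrode is the cathode (reduction).
E°cell = E°(right) − E°(left) = −0.44 − (−0.26) = −0.18 V.
The negative sign shows that, as written, the cell would require an external voltage to drive the reaction.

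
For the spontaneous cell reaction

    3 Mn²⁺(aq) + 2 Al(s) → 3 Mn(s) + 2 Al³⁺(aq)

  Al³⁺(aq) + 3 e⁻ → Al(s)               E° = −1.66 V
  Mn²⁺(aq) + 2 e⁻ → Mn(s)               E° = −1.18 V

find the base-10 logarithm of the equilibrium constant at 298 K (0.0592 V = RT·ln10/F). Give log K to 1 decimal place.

log K = 48.6

The Mn²⁺/Mn couple is reduced (cathode); E°cell = −1.18 − (−1.66) = +0.48 V with n = 6.
At equilibrium E = 0, so log K = nE°cell / 0.0592 = (6)(+0.48) / 0.0592 = 48.6.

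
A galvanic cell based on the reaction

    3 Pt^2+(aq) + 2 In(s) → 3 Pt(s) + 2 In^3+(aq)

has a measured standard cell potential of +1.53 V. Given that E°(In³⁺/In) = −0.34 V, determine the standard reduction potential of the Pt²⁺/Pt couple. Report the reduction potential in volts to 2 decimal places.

In the reaction as written the Pt²⁺/Pt couple is reduced (cathode) and In³⁺/In is oxidized (anode), so E°cell = E°(Pt²⁺/Pt) − E°(In³⁺/In).
E°(Pt²⁺/Pt) = E°cell + E°(anode) = +1.53 + (−0.34) = +1.19 V.

+1.19 V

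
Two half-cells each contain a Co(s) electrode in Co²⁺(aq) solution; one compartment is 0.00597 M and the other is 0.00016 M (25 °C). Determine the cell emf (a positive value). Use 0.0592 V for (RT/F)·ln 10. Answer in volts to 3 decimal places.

For a concentration cell E°cell = 0, since both electrodes use the same couple.
The compartment with the higher Co²⁺(aq) concentration (0.00597 M) acts as the cathode; ions are reduced there and produced at the dilute (0.00016 M) anode.
With n = 2, Ecell = −(0.0592/2)·log([dilute]/[conc]) = −(0.0592/2)·log(0.00016/0.00597) = +0.047 V.

0.047 V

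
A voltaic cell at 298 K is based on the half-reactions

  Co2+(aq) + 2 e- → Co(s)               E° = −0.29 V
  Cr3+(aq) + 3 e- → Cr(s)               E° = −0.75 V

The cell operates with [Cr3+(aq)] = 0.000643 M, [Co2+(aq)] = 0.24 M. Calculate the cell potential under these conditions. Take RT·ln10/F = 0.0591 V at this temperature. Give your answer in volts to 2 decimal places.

+0.50 V

Co²⁺/Co is reduced (cathode, E° = −0.29 V) and Cr³⁺/Cr is oxidized (anode).
E°cell = E°cat − E°an = −0.29 − (−0.75) = +0.46 V; n = 6.
Balancing gives 3 Co2+(aq) + 2 Cr(s) → 3 Co(s) + 2 Cr3+(aq); hence Q = [Cr3+(aq)]^2 / [Co2+(aq)]^3 = 2.99×10^−5 (log Q = −4.524).
Applying E = E° − (RT ln10/nF)·log Q gives +0.46 − (0.0591/6)(−4.524) = +0.50 V.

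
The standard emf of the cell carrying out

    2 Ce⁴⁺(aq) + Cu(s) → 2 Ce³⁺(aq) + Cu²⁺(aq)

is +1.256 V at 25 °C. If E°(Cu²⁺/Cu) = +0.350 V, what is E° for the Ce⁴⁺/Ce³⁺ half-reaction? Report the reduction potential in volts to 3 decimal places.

+1.606 V

In the reaction as written the Ce⁴⁺/Ce³⁺ couple is reduced (cathode) and Cu²⁺/Cu is oxidized (anode), so E°cell = E°(Ce⁴⁺/Ce³⁺) − E°(Cu²⁺/Cu).
E°(Ce⁴⁺/Ce³⁺) = E°cell + E°(anode) = +1.256 + (+0.350) = +1.606 V.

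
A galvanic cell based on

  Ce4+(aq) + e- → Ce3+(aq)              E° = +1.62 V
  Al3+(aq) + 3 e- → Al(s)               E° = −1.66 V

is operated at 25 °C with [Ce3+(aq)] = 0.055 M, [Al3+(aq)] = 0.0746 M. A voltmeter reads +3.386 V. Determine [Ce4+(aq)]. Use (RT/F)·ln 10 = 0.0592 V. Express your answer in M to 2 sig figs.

Ce⁴⁺/Ce³⁺ is the cathode (higher E°); E°cell = +1.62 − (−1.66) = +3.28 V with n = 3.
Since E = E° − (0.0592/n)·log Q, log Q = n(E° − E)/0.0592 = −5.372.
Balancing electrons gives 3 Ce4+(aq) + Al(s) → 3 Ce3+(aq) + Al3+(aq); thus Q = ([Ce3+(aq)]^3·[Al3+(aq)]) / [Ce4+(aq)]^3.
Substituting the known concentrations and solving, log [Ce4+(aq)] = 0.155 and [Ce4+(aq)] = 1.4 M.

1.4 M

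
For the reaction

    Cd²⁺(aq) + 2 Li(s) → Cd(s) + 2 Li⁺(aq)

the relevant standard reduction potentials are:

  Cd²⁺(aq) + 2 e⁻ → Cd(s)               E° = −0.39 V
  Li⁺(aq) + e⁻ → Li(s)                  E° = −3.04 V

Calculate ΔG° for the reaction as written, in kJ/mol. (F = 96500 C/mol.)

−511 kJ/mol

In the reaction as written Cd²⁺(aq) is reduced, so the Cd²⁺/Cd couple is the cathode and Li⁺/Li is the anode.
E°cell = −0.39 − (−3.04) = +2.65 V; balancing electrons gives n = 2.
ΔG° = −nFE°cell = −(2)(96500)(+2.65) J/mol = −511 kJ/mol.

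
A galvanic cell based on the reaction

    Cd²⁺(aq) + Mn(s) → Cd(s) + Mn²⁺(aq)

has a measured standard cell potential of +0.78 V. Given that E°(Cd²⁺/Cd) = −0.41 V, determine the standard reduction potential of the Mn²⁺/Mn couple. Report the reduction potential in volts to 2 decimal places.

−1.19 V

In the reaction as written the Cd²⁺/Cd couple is reduced (cathode) and Mn²⁺/Mn is oxidized (anode), so E°cell = E°(Cd²⁺/Cd) − E°(Mn²⁺/Mn).
E°(Mn²⁺/Mn) = E°(cathode) − E°cell = −0.41 − (+0.78) = −1.19 V.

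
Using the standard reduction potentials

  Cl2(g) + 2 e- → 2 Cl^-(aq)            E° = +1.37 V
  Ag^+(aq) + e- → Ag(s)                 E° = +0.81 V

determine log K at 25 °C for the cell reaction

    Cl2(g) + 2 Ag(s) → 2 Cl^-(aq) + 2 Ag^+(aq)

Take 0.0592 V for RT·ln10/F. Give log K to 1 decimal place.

The Cl₂/Cl⁻ couple is reduced (cathode); E°cell = +1.37 − (+0.81) = +0.56 V with n = 2.
At equilibrium E = 0, so log K = nE°cell / 0.0592 = (2)(+0.56) / 0.0592 = 18.9.

log K = 18.9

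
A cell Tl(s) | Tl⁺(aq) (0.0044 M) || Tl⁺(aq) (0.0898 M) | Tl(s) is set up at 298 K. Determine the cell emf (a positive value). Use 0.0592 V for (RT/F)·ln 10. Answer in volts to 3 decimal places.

0.078 V

For a concentration cell E°cell = 0, since both electrodes use the same couple.
The compartment with the higher Tl⁺(aq) concentration (0.0898 M) acts as the cathode; ions are reduced there and produced at the dilute (0.0044 M) anode.
With n = 1, Ecell = −(0.0592/1)·log([dilute]/[conc]) = −(0.0592/1)·log(0.0044/0.0898) = +0.078 V.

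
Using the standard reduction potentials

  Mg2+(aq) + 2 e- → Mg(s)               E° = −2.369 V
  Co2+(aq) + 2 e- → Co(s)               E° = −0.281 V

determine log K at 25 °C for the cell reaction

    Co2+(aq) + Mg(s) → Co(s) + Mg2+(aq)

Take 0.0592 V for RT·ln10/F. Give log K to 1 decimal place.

The Co²⁺/Co couple is reduced (cathode); E°cell = −0.281 − (−2.369) = +2.088 V with n = 2.
At equilibrium E = 0, so log K = nE°cell / 0.0592 = (2)(+2.088) / 0.0592 = 70.5.

log K = 70.5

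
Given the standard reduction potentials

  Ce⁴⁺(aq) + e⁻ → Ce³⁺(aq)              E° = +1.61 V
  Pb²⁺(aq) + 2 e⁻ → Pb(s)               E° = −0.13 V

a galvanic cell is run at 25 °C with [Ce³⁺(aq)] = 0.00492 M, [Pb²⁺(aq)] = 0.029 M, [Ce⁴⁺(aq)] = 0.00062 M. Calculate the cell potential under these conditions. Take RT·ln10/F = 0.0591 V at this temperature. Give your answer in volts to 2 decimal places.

+1.73 V

Since E°(Ce⁴⁺/Ce³⁺) > E°(Pb²⁺/Pb), Ce⁴⁺/Ce³⁺ serves as the cathode.
E°cell = +1.61 − (−0.13) = +1.74 V, with n = 2 electrons transferred.
The balanced reaction is 2 Ce⁴⁺(aq) + Pb(s) → 2 Ce³⁺(aq) + Pb²⁺(aq), so Q = ([Ce³⁺(aq)]^2·[Pb²⁺(aq)]) / [Ce⁴⁺(aq)]^2 = 1.83 and log Q = 0.262.
E = E° − (0.0591/n)·log Q = +1.74 − (0.0591/2)(0.262) = +1.73 V.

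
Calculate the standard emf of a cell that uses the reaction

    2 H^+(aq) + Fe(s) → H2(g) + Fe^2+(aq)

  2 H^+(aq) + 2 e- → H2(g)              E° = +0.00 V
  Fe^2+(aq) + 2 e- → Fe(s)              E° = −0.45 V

+0.45 V

H^+(aq) gains electrons, so the 2H⁺/H₂ couple is the cathode; the Fe²⁺/Fe couple is the anode.
E°cell = E°(cathode) − E°(anode) = +0.00 − (−0.45) = +0.45 V.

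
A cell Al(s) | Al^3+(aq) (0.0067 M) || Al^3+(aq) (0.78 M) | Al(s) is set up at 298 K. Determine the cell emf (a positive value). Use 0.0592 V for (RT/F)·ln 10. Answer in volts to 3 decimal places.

For a concentration cell E°cell = 0, since both electrodes use the same couple.
The compartment with the higher Al^3+(aq) concentration (0.78 M) acts as the cathode; ions are reduced there and produced at the dilute (0.0067 M) anode.
With n = 3, Ecell = −(0.0592/3)·log([dilute]/[conc]) = −(0.0592/3)·log(0.0067/0.78) = +0.041 V.

0.041 V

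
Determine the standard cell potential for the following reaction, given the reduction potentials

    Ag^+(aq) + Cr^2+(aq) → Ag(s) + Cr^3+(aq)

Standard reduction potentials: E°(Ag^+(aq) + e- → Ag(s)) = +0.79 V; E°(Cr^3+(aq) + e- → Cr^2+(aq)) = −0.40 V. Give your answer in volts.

In the reaction as written, Ag^+(aq) is reduced (cathode) and Cr^3+(aq) is produced by oxidation at the anode.
E°cell = E°(cathode) − E°(anode) = +0.79 − (−0.40) = +1.19 V.
The positive value indicates the reaction is spontaneous as written.

+1.19 V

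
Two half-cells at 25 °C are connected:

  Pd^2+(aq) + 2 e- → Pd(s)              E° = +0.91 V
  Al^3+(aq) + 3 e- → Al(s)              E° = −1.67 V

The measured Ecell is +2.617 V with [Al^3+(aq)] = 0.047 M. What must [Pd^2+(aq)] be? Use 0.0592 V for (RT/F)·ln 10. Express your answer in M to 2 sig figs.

2.3 M

The Pd²⁺/Pd couple has the larger reduction potential, so it is the cathode: E°cell = +0.91 − (−1.67) = +2.58 V and n = 6.
Since E = E° − (0.0592/n)·log Q, log Q = n(E° − E)/0.0592 = −3.750.
The balanced reaction is 3 Pd^2+(aq) + 2 Al(s) → 3 Pd(s) + 2 Al^3+(aq), so Q = [Al^3+(aq)]^2 / [Pd^2+(aq)]^3.
Isolating [Pd^2+(aq)] in Q = 10^{−3.750} yields log [Pd^2+(aq)] = 0.365, i.e. 2.3 M.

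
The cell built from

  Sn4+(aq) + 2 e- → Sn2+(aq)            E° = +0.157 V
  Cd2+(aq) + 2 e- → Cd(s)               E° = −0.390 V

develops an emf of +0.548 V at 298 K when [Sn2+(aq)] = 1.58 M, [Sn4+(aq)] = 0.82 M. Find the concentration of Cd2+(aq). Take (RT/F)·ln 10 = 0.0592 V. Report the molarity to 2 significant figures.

Sn⁴⁺/Sn²⁺ is the cathode (higher E°); E°cell = +0.157 − (−0.390) = +0.547 V with n = 2.
From the Nernst equation, log Q = n(E° − E)/0.0592 = 2·(+0.547 − (+0.548))/0.0592 = −0.034.
Balancing electrons gives Sn4+(aq) + Cd(s) → Sn2+(aq) + Cd2+(aq); thus Q = ([Sn2+(aq)]·[Cd2+(aq)]) / [Sn4+(aq)].
Isolating [Cd2+(aq)] in Q = 10^{−0.034} yields log [Cd2+(aq)] = −0.319, i.e. 0.48 M.

0.48 M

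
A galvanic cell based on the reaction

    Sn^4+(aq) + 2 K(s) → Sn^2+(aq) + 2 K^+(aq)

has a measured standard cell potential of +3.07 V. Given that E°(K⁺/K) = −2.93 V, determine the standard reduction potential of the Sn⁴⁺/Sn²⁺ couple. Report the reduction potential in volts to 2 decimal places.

+0.14 V

In the reaction as written the Sn⁴⁺/Sn²⁺ couple is reduced (cathode) and K⁺/K is oxidized (anode), so E°cell = E°(Sn⁴⁺/Sn²⁺) − E°(K⁺/K).
E°(Sn⁴⁺/Sn²⁺) = E°cell + E°(anode) = +3.07 + (−2.93) = +0.14 V.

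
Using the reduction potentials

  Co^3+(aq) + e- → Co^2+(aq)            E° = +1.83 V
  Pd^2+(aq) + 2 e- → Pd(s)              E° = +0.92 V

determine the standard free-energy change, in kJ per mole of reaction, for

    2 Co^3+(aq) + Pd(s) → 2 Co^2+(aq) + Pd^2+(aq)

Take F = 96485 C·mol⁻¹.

In the reaction as written Co^3+(aq) is reduced, so the Co³⁺/Co²⁺ couple is the cathode and Pd²⁺/Pd is the anode.
E°cell = +1.83 − (+0.92) = +0.91 V; balancing electrons gives n = 2.
ΔG° = −nFE°cell = −(2)(96485)(+0.91) J/mol = −176 kJ/mol.

−176 kJ/mol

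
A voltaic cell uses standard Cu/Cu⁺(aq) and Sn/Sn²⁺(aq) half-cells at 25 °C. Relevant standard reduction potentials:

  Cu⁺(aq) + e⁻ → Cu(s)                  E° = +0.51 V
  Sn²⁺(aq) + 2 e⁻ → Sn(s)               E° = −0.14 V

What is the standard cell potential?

Of the two couples in this cell, the one with the more positive reduction potential is reduced at the cathode: here that is Cu⁺/Cu (+0.51 V); Sn²⁺/Sn (−0.14 V) is the anode.
E°cell = E°(cathode) − E°(anode) = +0.51 − (−0.14) = +0.65 V.

+0.65 V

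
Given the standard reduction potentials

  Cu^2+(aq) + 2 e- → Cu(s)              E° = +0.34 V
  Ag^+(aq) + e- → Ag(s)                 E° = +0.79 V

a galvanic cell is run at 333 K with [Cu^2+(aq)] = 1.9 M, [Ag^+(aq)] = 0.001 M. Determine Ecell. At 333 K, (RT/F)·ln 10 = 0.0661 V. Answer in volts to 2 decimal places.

Since E°(Ag⁺/Ag) > E°(Cu²⁺/Cu), Ag⁺/Ag serves as the cathode.
E°cell = E°cat − E°an = +0.79 − (+0.34) = +0.45 V; n = 2.
For the overall reaction 2 Ag^+(aq) + Cu(s) → 2 Ag(s) + Cu^2+(aq), Q = [Cu^2+(aq)] / [Ag^+(aq)]^2 = 1.9×10^6, giving log Q = 6.279.
By the Nernst equation, E = +0.45 − (0.0661/2)·(6.279) = +0.24 V.

+0.24 V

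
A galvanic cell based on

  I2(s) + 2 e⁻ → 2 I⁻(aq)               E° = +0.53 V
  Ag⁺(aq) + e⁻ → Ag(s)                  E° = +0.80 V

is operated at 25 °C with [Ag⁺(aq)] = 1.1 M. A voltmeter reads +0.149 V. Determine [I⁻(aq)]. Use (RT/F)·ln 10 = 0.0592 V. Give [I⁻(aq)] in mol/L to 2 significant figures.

Ag⁺/Ag is the cathode (higher E°); E°cell = +0.80 − (+0.53) = +0.27 V with n = 2.
From the Nernst equation, log Q = n(E° − E)/0.0592 = 2·(+0.27 − (+0.149))/0.0592 = 4.088.
Balancing electrons gives 2 Ag⁺(aq) + 2 I⁻(aq) → 2 Ag(s) + I2(s); thus Q = 1 / ([Ag⁺(aq)]^2·[I⁻(aq)]^2).
Solving for the unknown gives log [I⁻(aq)] = −2.085, so [I⁻(aq)] ≈ 0.0082 M.

0.0082 M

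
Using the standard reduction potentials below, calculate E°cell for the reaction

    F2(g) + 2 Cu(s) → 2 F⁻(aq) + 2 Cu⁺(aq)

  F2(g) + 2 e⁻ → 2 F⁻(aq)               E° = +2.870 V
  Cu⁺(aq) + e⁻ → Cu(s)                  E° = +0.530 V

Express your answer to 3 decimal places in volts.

+2.340 V

In the reaction as written, F2(g) is reduced (cathode) and Cu⁺(aq) is produced by oxidation at the anode.
E°cell = E°(cathode) − E°(anode) = +2.870 − (+0.530) = +2.340 V.
The positive value indicates the reaction is spontaneous as written.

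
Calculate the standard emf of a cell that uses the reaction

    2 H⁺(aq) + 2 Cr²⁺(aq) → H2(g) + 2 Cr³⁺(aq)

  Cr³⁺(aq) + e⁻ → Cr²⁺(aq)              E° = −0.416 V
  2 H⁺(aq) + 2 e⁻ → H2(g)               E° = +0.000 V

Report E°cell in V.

+0.416 V

In the reaction as written, H⁺(aq) is reduced (cathode) and Cr³⁺(aq) is produced by oxidation at the anode.
E°cell = E°(cathode) − E°(anode) = +0.000 − (−0.416) = +0.416 V.
The positive value indicates the reaction is spontaneous as written.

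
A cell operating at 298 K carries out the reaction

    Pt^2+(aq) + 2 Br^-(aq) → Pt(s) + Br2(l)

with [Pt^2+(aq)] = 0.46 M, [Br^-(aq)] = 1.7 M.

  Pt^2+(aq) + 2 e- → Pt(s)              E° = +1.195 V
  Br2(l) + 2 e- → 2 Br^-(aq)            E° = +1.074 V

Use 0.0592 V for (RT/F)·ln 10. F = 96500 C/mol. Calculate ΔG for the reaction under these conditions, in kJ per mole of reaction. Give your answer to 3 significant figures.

−24.1 kJ/mol

E°cell = +1.195 − (+1.074) = +0.121 V; the balanced reaction transfers n = 2 electrons.
The reaction quotient is 1 / ([Pt^2+(aq)]·[Br^-(aq)]^2) = 0.752; by Nernst, E = +0.121 − (0.0592/2)(−0.124) = +0.1247 V.
Finally ΔG = −nFE = −(2)(96500 C/mol)(+0.1247 V) = −24.1 kJ/mol.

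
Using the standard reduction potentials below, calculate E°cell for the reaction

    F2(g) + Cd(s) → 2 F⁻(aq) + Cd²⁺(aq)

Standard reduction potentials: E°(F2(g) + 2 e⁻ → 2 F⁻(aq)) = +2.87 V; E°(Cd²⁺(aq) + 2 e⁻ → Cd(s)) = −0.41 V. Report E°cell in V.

+3.28 V

In the reaction as written, F2(g) is reduced (cathode) and Cd²⁺(aq) is produced by oxidation at the anode.
E°cell = E°(cathode) − E°(anode) = +2.87 − (−0.41) = +3.28 V.
The positive value indicates the reaction is spontaneous as written.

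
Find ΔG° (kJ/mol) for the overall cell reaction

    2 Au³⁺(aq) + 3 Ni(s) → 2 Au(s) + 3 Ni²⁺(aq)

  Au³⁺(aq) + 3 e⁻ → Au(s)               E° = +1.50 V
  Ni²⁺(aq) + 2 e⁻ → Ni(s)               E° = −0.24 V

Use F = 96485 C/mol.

In the reaction as written Au³⁺(aq) is reduced, so the Au³⁺/Au couple is the cathode and Ni²⁺/Ni is the anode.
E°cell = +1.50 − (−0.24) = +1.74 V; balancing electrons gives n = 6.
ΔG° = −nFE°cell = −(6)(96485)(+1.74) J/mol = −1007 kJ/mol.

−1007 kJ/mol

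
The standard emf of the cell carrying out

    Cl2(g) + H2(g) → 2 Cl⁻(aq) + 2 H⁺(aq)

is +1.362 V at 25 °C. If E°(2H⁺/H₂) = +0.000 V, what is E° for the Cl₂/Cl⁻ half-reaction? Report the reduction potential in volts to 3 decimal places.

+1.362 V

In the reaction as written the Cl₂/Cl⁻ couple is reduced (cathode) and 2H⁺/H₂ is oxidized (anode), so E°cell = E°(Cl₂/Cl⁻) − E°(2H⁺/H₂).
E°(Cl₂/Cl⁻) = E°cell + E°(anode) = +1.362 + (+0.000) = +1.362 V.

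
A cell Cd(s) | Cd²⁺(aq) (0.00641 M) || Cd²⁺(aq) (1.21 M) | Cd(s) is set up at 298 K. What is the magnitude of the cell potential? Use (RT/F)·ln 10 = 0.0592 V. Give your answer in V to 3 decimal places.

For a concentration cell E°cell = 0, since both electrodes use the same couple.
The compartment with the higher Cd²⁺(aq) concentration (1.21 M) acts as the cathode; ions are reduced there and produced at the dilute (0.00641 M) anode.
With n = 2, Ecell = −(0.0592/2)·log([dilute]/[conc]) = −(0.0592/2)·log(0.00641/1.21) = +0.067 V.

0.067 V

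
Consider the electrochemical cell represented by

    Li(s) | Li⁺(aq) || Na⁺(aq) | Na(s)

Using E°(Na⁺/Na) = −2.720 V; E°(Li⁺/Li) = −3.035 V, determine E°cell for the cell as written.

By convention the left-hand electrode in cell notation is the anode (oxidation) and the right-hand electrode is the cathode (reduction).
E°cell = E°(right) − E°(left) = −2.720 − (−3.035) = +0.315 V.

+0.315 V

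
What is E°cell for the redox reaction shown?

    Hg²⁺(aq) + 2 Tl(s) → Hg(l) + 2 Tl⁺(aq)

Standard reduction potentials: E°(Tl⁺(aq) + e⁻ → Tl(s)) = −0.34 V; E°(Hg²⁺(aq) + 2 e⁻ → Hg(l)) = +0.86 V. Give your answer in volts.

+1.20 V

In the reaction as written, Hg²⁺(aq) is reduced (cathode) and Tl⁺(aq) is produced by oxidation at the anode.
E°cell = E°(cathode) − E°(anode) = +0.86 − (−0.34) = +1.20 V.
The positive value indicates the reaction is spontaneous as written.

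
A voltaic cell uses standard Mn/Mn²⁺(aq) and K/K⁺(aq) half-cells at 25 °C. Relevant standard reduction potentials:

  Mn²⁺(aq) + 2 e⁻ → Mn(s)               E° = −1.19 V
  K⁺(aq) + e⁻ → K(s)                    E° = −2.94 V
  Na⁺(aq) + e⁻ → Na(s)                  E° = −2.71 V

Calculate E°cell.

+1.75 V

The Mn²⁺/Mn couple has the higher E°, so Mn ion is reduced (cathode) and K is oxidized (anode).
E°cell = E°(cathode) − E°(anode) = −1.19 − (−2.94) = +1.75 V.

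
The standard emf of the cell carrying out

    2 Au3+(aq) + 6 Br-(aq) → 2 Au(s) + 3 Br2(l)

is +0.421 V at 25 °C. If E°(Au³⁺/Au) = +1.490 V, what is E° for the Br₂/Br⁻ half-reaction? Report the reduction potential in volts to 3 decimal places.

In the reaction as written the Au³⁺/Au couple is reduced (cathode) and Br₂/Br⁻ is oxidized (anode), so E°cell = E°(Au³⁺/Au) − E°(Br₂/Br⁻).
E°(Br₂/Br⁻) = E°(cathode) − E°cell = +1.490 − (+0.421) = +1.069 V.

+1.069 V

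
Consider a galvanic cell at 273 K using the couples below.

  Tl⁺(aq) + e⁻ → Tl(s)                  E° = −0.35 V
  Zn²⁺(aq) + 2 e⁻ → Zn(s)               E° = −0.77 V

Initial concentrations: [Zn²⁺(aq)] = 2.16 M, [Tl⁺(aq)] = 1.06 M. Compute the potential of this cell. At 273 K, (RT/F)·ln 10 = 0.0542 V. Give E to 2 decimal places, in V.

The Tl⁺/Tl couple has the more positive E°, so it is the cathode; Zn²⁺/Zn is the anode.
E°cell = −0.35 − (−0.77) = +0.42 V, with n = 2 electrons transferred.
For the overall reaction 2 Tl⁺(aq) + Zn(s) → 2 Tl(s) + Zn²⁺(aq), Q = [Zn²⁺(aq)] / [Tl⁺(aq)]^2 = 1.92, giving log Q = 0.284.
By the Nernst equation, E = +0.42 − (0.0542/2)·(0.284) = +0.41 V.

+0.41 V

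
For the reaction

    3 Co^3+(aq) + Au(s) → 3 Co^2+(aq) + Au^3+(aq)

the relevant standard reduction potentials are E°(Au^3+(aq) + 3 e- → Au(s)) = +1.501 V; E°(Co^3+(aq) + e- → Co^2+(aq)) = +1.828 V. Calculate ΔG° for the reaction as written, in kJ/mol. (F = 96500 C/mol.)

−94.7 kJ/mol

In the reaction as written Co^3+(aq) is reduced, so the Co³⁺/Co²⁺ couple is the cathode and Au³⁺/Au is the anode.
E°cell = +1.828 − (+1.501) = +0.327 V; balancing electrons gives n = 3.
ΔG° = −nFE°cell = −(3)(96500)(+0.327) J/mol = −94.7 kJ/mol.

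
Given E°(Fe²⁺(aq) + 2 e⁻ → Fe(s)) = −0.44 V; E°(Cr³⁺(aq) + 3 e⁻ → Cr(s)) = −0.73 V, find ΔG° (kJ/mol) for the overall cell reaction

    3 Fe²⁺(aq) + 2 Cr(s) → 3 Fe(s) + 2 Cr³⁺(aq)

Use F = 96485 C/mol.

−168 kJ/mol

In the reaction as written Fe²⁺(aq) is reduced, so the Fe²⁺/Fe couple is the cathode and Cr³⁺/Cr is the anode.
E°cell = −0.44 − (−0.73) = +0.29 V; balancing electrons gives n = 6.
ΔG° = −nFE°cell = −(6)(96485)(+0.29) J/mol = −168 kJ/mol.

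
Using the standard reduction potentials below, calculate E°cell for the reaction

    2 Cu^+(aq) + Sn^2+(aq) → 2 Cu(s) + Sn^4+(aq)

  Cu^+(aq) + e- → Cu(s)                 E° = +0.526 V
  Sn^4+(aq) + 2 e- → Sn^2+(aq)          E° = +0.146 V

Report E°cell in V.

+0.380 V

In the reaction as written, Cu^+(aq) is reduced (cathode) and Sn^4+(aq) is produced by oxidation at the anode.
E°cell = E°(cathode) − E°(anode) = +0.526 − (+0.146) = +0.380 V.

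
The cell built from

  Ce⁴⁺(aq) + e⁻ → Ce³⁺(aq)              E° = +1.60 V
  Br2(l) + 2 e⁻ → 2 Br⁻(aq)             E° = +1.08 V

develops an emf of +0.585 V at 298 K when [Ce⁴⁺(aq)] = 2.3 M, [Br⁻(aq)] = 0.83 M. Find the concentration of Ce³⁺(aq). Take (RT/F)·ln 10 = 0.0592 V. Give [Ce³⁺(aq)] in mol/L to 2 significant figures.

0.15 M

The Ce⁴⁺/Ce³⁺ couple has the larger reduction potential, so it is the cathode: E°cell = +1.60 − (+1.08) = +0.52 V and n = 2.
From the Nernst equation, log Q = n(E° − E)/0.0592 = 2·(+0.52 − (+0.585))/0.0592 = −2.196.
The balanced reaction is 2 Ce⁴⁺(aq) + 2 Br⁻(aq) → 2 Ce³⁺(aq) + Br2(l), so Q = [Ce³⁺(aq)]^2 / ([Ce⁴⁺(aq)]^2·[Br⁻(aq)]^2).
Substituting the known concentrations and solving, log [Ce³⁺(aq)] = −0.817 and [Ce³⁺(aq)] = 0.15 M.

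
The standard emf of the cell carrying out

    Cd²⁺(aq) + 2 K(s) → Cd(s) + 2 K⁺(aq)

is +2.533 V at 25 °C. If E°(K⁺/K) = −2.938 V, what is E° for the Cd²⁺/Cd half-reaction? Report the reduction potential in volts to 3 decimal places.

−0.405 V

In the reaction as written the Cd²⁺/Cd couple is reduced (cathode) and K⁺/K is oxidized (anode), so E°cell = E°(Cd²⁺/Cd) − E°(K⁺/K).
E°(Cd²⁺/Cd) = E°cell + E°(anode) = +2.533 + (−2.938) = −0.405 V.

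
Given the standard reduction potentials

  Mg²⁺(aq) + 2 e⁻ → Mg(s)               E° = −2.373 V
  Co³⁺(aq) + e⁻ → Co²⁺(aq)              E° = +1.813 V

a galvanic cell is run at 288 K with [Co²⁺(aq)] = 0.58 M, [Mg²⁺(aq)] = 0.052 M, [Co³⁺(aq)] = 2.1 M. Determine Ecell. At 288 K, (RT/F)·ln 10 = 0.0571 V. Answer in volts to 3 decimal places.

+4.255 V

Co³⁺/Co²⁺ is reduced (cathode, E° = +1.813 V) and Mg²⁺/Mg is oxidized (anode).
E°cell = +1.813 − (−2.373) = +4.186 V, with n = 2 electrons transferred.
Balancing gives 2 Co³⁺(aq) + Mg(s) → 2 Co²⁺(aq) + Mg²⁺(aq); hence Q = ([Co²⁺(aq)]^2·[Mg²⁺(aq)]) / [Co³⁺(aq)]^2 = 0.00397 (log Q = −2.402).
E = E° − (0.0571/n)·log Q = +4.186 − (0.0571/2)(−2.402) = +4.255 V.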